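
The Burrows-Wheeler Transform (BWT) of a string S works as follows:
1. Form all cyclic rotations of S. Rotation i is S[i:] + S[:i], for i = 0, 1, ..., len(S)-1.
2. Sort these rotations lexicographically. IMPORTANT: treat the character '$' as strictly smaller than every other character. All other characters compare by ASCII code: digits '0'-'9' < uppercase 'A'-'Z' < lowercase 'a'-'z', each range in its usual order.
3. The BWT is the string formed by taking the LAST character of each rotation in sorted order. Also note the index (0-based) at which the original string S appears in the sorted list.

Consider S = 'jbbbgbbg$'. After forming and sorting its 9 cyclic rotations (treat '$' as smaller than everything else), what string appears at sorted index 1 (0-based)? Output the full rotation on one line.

Answer: bbbgbbg$j

Derivation:
All 9 rotations (rotation i = S[i:]+S[:i]):
  rot[0] = jbbbgbbg$
  rot[1] = bbbgbbg$j
  rot[2] = bbgbbg$jb
  rot[3] = bgbbg$jbb
  rot[4] = gbbg$jbbb
  rot[5] = bbg$jbbbg
  rot[6] = bg$jbbbgb
  rot[7] = g$jbbbgbb
  rot[8] = $jbbbgbbg
Sorted (with $ < everything):
  sorted[0] = $jbbbgbbg
  sorted[1] = bbbgbbg$j
  sorted[2] = bbg$jbbbg
  sorted[3] = bbgbbg$jb
  sorted[4] = bg$jbbbgb
  sorted[5] = bgbbg$jbb
  sorted[6] = g$jbbbgbb
  sorted[7] = gbbg$jbbb
  sorted[8] = jbbbgbbg$
sorted[1] = bbbgbbg$j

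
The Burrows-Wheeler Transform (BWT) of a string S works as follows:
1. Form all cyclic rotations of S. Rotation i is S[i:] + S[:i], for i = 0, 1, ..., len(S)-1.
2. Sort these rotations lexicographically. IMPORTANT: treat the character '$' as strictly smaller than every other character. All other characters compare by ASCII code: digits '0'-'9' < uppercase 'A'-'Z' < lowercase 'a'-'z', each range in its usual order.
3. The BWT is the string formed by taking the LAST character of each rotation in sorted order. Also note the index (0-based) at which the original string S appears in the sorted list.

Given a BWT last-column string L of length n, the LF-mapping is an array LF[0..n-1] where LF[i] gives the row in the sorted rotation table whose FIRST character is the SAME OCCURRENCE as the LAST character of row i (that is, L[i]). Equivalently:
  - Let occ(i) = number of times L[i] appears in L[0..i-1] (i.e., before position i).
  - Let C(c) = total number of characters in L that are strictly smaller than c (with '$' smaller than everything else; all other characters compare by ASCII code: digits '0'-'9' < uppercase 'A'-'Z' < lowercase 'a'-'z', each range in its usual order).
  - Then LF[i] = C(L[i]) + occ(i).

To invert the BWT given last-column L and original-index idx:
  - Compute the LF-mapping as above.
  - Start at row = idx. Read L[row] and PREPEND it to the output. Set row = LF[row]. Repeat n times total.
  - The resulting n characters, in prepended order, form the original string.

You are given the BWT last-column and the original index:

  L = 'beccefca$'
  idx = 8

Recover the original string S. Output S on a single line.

Answer: fceaeccb$

Derivation:
LF mapping: 2 6 3 4 7 8 5 1 0
Walk LF starting at row 8, prepending L[row]:
  step 1: row=8, L[8]='$', prepend. Next row=LF[8]=0
  step 2: row=0, L[0]='b', prepend. Next row=LF[0]=2
  step 3: row=2, L[2]='c', prepend. Next row=LF[2]=3
  step 4: row=3, L[3]='c', prepend. Next row=LF[3]=4
  step 5: row=4, L[4]='e', prepend. Next row=LF[4]=7
  step 6: row=7, L[7]='a', prepend. Next row=LF[7]=1
  step 7: row=1, L[1]='e', prepend. Next row=LF[1]=6
  step 8: row=6, L[6]='c', prepend. Next row=LF[6]=5
  step 9: row=5, L[5]='f', prepend. Next row=LF[5]=8
Reversed output: fceaeccb$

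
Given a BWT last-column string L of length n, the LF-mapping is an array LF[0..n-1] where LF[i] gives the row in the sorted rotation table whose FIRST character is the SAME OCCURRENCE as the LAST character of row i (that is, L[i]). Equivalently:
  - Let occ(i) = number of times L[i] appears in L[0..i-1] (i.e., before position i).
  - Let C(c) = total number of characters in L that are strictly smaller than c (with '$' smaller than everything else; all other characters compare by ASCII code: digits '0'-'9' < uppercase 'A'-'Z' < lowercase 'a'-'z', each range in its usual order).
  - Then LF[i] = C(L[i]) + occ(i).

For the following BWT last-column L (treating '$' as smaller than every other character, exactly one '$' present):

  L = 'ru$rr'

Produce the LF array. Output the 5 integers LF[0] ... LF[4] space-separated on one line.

Char counts: '$':1, 'r':3, 'u':1
C (first-col start): C('$')=0, C('r')=1, C('u')=4
L[0]='r': occ=0, LF[0]=C('r')+0=1+0=1
L[1]='u': occ=0, LF[1]=C('u')+0=4+0=4
L[2]='$': occ=0, LF[2]=C('$')+0=0+0=0
L[3]='r': occ=1, LF[3]=C('r')+1=1+1=2
L[4]='r': occ=2, LF[4]=C('r')+2=1+2=3

Answer: 1 4 0 2 3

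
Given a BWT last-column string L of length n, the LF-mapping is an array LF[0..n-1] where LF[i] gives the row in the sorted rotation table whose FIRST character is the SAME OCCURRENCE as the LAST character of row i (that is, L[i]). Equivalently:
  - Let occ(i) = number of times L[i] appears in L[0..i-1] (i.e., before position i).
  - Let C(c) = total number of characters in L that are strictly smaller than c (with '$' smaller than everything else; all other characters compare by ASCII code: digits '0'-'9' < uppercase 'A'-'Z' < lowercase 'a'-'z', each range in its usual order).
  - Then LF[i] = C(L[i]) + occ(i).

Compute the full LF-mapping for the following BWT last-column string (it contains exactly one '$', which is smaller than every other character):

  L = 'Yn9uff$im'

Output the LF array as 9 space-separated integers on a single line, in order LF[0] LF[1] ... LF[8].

Answer: 2 7 1 8 3 4 0 5 6

Derivation:
Char counts: '$':1, '9':1, 'Y':1, 'f':2, 'i':1, 'm':1, 'n':1, 'u':1
C (first-col start): C('$')=0, C('9')=1, C('Y')=2, C('f')=3, C('i')=5, C('m')=6, C('n')=7, C('u')=8
L[0]='Y': occ=0, LF[0]=C('Y')+0=2+0=2
L[1]='n': occ=0, LF[1]=C('n')+0=7+0=7
L[2]='9': occ=0, LF[2]=C('9')+0=1+0=1
L[3]='u': occ=0, LF[3]=C('u')+0=8+0=8
L[4]='f': occ=0, LF[4]=C('f')+0=3+0=3
L[5]='f': occ=1, LF[5]=C('f')+1=3+1=4
L[6]='$': occ=0, LF[6]=C('$')+0=0+0=0
L[7]='i': occ=0, LF[7]=C('i')+0=5+0=5
L[8]='m': occ=0, LF[8]=C('m')+0=6+0=6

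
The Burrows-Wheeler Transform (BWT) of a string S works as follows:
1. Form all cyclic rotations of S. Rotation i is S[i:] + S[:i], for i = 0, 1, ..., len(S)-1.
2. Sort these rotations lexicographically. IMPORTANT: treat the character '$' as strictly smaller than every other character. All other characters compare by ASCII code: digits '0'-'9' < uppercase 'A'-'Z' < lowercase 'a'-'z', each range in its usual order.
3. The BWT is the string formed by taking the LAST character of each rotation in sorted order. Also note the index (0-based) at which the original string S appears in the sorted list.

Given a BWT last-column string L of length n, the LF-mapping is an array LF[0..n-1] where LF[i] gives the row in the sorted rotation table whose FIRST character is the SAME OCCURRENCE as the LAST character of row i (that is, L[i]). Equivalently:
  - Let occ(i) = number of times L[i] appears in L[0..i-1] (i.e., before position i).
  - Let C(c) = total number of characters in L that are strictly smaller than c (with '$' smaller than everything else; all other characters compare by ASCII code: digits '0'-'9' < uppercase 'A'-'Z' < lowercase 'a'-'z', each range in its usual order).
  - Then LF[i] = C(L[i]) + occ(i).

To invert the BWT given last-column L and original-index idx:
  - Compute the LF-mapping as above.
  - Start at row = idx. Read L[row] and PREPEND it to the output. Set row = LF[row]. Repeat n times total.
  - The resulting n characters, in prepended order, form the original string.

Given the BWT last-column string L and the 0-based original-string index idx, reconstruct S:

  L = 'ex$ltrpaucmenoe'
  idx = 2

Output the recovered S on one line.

Answer: counterexample$

Derivation:
LF mapping: 3 14 0 6 12 11 10 1 13 2 7 4 8 9 5
Walk LF starting at row 2, prepending L[row]:
  step 1: row=2, L[2]='$', prepend. Next row=LF[2]=0
  step 2: row=0, L[0]='e', prepend. Next row=LF[0]=3
  step 3: row=3, L[3]='l', prepend. Next row=LF[3]=6
  step 4: row=6, L[6]='p', prepend. Next row=LF[6]=10
  step 5: row=10, L[10]='m', prepend. Next row=LF[10]=7
  step 6: row=7, L[7]='a', prepend. Next row=LF[7]=1
  step 7: row=1, L[1]='x', prepend. Next row=LF[1]=14
  step 8: row=14, L[14]='e', prepend. Next row=LF[14]=5
  step 9: row=5, L[5]='r', prepend. Next row=LF[5]=11
  step 10: row=11, L[11]='e', prepend. Next row=LF[11]=4
  step 11: row=4, L[4]='t', prepend. Next row=LF[4]=12
  step 12: row=12, L[12]='n', prepend. Next row=LF[12]=8
  step 13: row=8, L[8]='u', prepend. Next row=LF[8]=13
  step 14: row=13, L[13]='o', prepend. Next row=LF[13]=9
  step 15: row=9, L[9]='c', prepend. Next row=LF[9]=2
Reversed output: counterexample$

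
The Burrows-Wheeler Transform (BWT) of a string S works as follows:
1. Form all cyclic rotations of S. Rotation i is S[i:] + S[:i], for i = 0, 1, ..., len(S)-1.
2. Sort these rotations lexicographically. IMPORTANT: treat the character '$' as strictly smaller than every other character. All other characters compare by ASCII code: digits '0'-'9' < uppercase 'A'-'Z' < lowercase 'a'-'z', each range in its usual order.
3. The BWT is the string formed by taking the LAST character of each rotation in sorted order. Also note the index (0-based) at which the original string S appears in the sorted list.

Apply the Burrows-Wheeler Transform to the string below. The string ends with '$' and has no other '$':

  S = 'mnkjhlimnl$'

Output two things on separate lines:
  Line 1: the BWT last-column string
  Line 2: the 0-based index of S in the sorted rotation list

Answer: ljlknnh$imm
7

Derivation:
All 11 rotations (rotation i = S[i:]+S[:i]):
  rot[0] = mnkjhlimnl$
  rot[1] = nkjhlimnl$m
  rot[2] = kjhlimnl$mn
  rot[3] = jhlimnl$mnk
  rot[4] = hlimnl$mnkj
  rot[5] = limnl$mnkjh
  rot[6] = imnl$mnkjhl
  rot[7] = mnl$mnkjhli
  rot[8] = nl$mnkjhlim
  rot[9] = l$mnkjhlimn
  rot[10] = $mnkjhlimnl
Sorted (with $ < everything):
  sorted[0] = $mnkjhlimnl  (last char: 'l')
  sorted[1] = hlimnl$mnkj  (last char: 'j')
  sorted[2] = imnl$mnkjhl  (last char: 'l')
  sorted[3] = jhlimnl$mnk  (last char: 'k')
  sorted[4] = kjhlimnl$mn  (last char: 'n')
  sorted[5] = l$mnkjhlimn  (last char: 'n')
  sorted[6] = limnl$mnkjh  (last char: 'h')
  sorted[7] = mnkjhlimnl$  (last char: '$')
  sorted[8] = mnl$mnkjhli  (last char: 'i')
  sorted[9] = nkjhlimnl$m  (last char: 'm')
  sorted[10] = nl$mnkjhlim  (last char: 'm')
Last column: ljlknnh$imm
Original string S is at sorted index 7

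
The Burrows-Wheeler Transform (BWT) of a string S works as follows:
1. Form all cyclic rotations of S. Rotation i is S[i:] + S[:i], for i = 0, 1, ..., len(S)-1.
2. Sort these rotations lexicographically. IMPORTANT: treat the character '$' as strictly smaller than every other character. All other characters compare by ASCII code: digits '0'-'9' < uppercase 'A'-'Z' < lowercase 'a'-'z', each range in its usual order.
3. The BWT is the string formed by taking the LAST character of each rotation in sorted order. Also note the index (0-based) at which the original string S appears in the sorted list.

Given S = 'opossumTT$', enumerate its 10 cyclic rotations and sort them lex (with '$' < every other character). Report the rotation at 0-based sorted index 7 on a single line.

Answer: ssumTT$opo

Derivation:
All 10 rotations (rotation i = S[i:]+S[:i]):
  rot[0] = opossumTT$
  rot[1] = possumTT$o
  rot[2] = ossumTT$op
  rot[3] = ssumTT$opo
  rot[4] = sumTT$opos
  rot[5] = umTT$oposs
  rot[6] = mTT$opossu
  rot[7] = TT$opossum
  rot[8] = T$opossumT
  rot[9] = $opossumTT
Sorted (with $ < everything):
  sorted[0] = $opossumTT
  sorted[1] = T$opossumT
  sorted[2] = TT$opossum
  sorted[3] = mTT$opossu
  sorted[4] = opossumTT$
  sorted[5] = ossumTT$op
  sorted[6] = possumTT$o
  sorted[7] = ssumTT$opo
  sorted[8] = sumTT$opos
  sorted[9] = umTT$oposs
sorted[7] = ssumTT$opo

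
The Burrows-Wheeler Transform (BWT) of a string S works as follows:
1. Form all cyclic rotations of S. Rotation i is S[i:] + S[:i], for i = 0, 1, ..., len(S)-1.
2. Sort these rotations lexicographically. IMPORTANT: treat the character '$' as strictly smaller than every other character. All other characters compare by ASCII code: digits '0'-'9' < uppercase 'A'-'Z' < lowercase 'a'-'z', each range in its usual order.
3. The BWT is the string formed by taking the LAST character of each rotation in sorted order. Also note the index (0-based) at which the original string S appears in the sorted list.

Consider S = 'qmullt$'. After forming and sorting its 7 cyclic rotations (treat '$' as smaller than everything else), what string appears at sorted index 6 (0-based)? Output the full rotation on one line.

All 7 rotations (rotation i = S[i:]+S[:i]):
  rot[0] = qmullt$
  rot[1] = mullt$q
  rot[2] = ullt$qm
  rot[3] = llt$qmu
  rot[4] = lt$qmul
  rot[5] = t$qmull
  rot[6] = $qmullt
Sorted (with $ < everything):
  sorted[0] = $qmullt
  sorted[1] = llt$qmu
  sorted[2] = lt$qmul
  sorted[3] = mullt$q
  sorted[4] = qmullt$
  sorted[5] = t$qmull
  sorted[6] = ullt$qm
sorted[6] = ullt$qm

Answer: ullt$qm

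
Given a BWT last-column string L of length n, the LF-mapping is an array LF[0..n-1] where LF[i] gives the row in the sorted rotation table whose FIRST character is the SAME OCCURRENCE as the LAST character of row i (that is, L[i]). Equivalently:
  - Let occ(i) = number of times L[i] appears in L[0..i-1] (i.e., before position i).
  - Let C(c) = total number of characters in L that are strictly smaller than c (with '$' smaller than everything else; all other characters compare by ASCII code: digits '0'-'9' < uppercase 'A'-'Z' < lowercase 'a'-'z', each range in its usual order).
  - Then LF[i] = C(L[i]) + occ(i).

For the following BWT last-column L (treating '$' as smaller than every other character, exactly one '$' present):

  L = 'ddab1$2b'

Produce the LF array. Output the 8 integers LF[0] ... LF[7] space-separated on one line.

Answer: 6 7 3 4 1 0 2 5

Derivation:
Char counts: '$':1, '1':1, '2':1, 'a':1, 'b':2, 'd':2
C (first-col start): C('$')=0, C('1')=1, C('2')=2, C('a')=3, C('b')=4, C('d')=6
L[0]='d': occ=0, LF[0]=C('d')+0=6+0=6
L[1]='d': occ=1, LF[1]=C('d')+1=6+1=7
L[2]='a': occ=0, LF[2]=C('a')+0=3+0=3
L[3]='b': occ=0, LF[3]=C('b')+0=4+0=4
L[4]='1': occ=0, LF[4]=C('1')+0=1+0=1
L[5]='$': occ=0, LF[5]=C('$')+0=0+0=0
L[6]='2': occ=0, LF[6]=C('2')+0=2+0=2
L[7]='b': occ=1, LF[7]=C('b')+1=4+1=5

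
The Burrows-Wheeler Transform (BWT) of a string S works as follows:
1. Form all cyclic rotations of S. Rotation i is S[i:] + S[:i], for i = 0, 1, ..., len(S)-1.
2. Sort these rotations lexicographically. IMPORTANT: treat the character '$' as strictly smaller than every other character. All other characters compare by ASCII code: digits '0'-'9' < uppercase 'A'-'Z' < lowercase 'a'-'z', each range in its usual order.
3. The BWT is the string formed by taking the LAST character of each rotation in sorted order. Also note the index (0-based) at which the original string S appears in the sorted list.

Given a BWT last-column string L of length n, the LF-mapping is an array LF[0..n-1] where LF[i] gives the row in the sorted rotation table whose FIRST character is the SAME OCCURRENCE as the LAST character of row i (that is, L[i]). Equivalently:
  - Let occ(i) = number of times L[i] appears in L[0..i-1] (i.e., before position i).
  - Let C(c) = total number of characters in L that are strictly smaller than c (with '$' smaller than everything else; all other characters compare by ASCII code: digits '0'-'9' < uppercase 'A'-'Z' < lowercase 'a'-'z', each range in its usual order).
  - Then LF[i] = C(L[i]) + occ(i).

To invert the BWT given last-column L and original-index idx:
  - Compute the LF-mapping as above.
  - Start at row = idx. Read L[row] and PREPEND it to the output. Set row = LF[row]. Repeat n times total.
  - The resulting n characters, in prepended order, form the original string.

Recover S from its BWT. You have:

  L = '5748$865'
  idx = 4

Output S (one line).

LF mapping: 2 5 1 6 0 7 4 3
Walk LF starting at row 4, prepending L[row]:
  step 1: row=4, L[4]='$', prepend. Next row=LF[4]=0
  step 2: row=0, L[0]='5', prepend. Next row=LF[0]=2
  step 3: row=2, L[2]='4', prepend. Next row=LF[2]=1
  step 4: row=1, L[1]='7', prepend. Next row=LF[1]=5
  step 5: row=5, L[5]='8', prepend. Next row=LF[5]=7
  step 6: row=7, L[7]='5', prepend. Next row=LF[7]=3
  step 7: row=3, L[3]='8', prepend. Next row=LF[3]=6
  step 8: row=6, L[6]='6', prepend. Next row=LF[6]=4
Reversed output: 6858745$

Answer: 6858745$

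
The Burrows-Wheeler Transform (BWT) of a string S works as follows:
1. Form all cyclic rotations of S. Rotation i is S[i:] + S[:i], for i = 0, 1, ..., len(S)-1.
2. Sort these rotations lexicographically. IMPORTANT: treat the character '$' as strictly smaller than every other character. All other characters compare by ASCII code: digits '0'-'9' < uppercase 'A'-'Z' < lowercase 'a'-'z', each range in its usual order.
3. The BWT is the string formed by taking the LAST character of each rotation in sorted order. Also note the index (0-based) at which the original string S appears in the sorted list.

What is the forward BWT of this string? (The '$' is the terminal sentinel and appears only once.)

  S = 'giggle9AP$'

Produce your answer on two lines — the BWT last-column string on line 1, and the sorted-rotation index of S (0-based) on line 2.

All 10 rotations (rotation i = S[i:]+S[:i]):
  rot[0] = giggle9AP$
  rot[1] = iggle9AP$g
  rot[2] = ggle9AP$gi
  rot[3] = gle9AP$gig
  rot[4] = le9AP$gigg
  rot[5] = e9AP$giggl
  rot[6] = 9AP$giggle
  rot[7] = AP$giggle9
  rot[8] = P$giggle9A
  rot[9] = $giggle9AP
Sorted (with $ < everything):
  sorted[0] = $giggle9AP  (last char: 'P')
  sorted[1] = 9AP$giggle  (last char: 'e')
  sorted[2] = AP$giggle9  (last char: '9')
  sorted[3] = P$giggle9A  (last char: 'A')
  sorted[4] = e9AP$giggl  (last char: 'l')
  sorted[5] = ggle9AP$gi  (last char: 'i')
  sorted[6] = giggle9AP$  (last char: '$')
  sorted[7] = gle9AP$gig  (last char: 'g')
  sorted[8] = iggle9AP$g  (last char: 'g')
  sorted[9] = le9AP$gigg  (last char: 'g')
Last column: Pe9Ali$ggg
Original string S is at sorted index 6

Answer: Pe9Ali$ggg
6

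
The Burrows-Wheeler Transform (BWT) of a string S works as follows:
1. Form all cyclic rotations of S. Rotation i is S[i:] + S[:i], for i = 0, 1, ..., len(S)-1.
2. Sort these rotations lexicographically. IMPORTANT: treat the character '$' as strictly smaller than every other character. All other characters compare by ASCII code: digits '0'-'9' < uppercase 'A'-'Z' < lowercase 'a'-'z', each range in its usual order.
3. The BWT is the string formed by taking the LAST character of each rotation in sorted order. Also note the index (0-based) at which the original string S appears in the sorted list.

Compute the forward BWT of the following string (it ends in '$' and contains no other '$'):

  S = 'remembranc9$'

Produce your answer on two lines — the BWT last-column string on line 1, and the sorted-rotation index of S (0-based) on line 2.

Answer: 9crmnmreeab$
11

Derivation:
All 12 rotations (rotation i = S[i:]+S[:i]):
  rot[0] = remembranc9$
  rot[1] = emembranc9$r
  rot[2] = membranc9$re
  rot[3] = embranc9$rem
  rot[4] = mbranc9$reme
  rot[5] = branc9$remem
  rot[6] = ranc9$rememb
  rot[7] = anc9$remembr
  rot[8] = nc9$remembra
  rot[9] = c9$remembran
  rot[10] = 9$remembranc
  rot[11] = $remembranc9
Sorted (with $ < everything):
  sorted[0] = $remembranc9  (last char: '9')
  sorted[1] = 9$remembranc  (last char: 'c')
  sorted[2] = anc9$remembr  (last char: 'r')
  sorted[3] = branc9$remem  (last char: 'm')
  sorted[4] = c9$remembran  (last char: 'n')
  sorted[5] = embranc9$rem  (last char: 'm')
  sorted[6] = emembranc9$r  (last char: 'r')
  sorted[7] = mbranc9$reme  (last char: 'e')
  sorted[8] = membranc9$re  (last char: 'e')
  sorted[9] = nc9$remembra  (last char: 'a')
  sorted[10] = ranc9$rememb  (last char: 'b')
  sorted[11] = remembranc9$  (last char: '$')
Last column: 9crmnmreeab$
Original string S is at sorted index 11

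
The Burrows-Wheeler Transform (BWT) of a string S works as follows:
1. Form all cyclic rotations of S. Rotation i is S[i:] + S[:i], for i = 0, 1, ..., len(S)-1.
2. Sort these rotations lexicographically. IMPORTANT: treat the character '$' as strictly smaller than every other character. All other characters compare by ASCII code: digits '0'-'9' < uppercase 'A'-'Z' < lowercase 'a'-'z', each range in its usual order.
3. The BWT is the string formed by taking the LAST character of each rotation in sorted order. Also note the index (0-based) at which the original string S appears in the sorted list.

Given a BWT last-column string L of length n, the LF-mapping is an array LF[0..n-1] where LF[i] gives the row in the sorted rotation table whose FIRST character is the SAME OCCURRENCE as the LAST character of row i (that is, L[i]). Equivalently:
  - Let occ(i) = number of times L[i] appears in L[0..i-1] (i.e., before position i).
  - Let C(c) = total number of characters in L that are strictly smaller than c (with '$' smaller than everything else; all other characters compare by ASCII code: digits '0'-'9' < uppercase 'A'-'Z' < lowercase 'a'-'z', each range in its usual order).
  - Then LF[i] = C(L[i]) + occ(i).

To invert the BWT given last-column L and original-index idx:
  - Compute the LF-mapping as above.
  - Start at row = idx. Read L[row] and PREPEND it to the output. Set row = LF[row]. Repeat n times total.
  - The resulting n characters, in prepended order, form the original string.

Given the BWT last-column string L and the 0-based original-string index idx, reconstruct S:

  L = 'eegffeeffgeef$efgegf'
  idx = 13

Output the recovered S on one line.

Answer: ffegfeefeefeffgggee$

Derivation:
LF mapping: 1 2 16 9 10 3 4 11 12 17 5 6 13 0 7 14 18 8 19 15
Walk LF starting at row 13, prepending L[row]:
  step 1: row=13, L[13]='$', prepend. Next row=LF[13]=0
  step 2: row=0, L[0]='e', prepend. Next row=LF[0]=1
  step 3: row=1, L[1]='e', prepend. Next row=LF[1]=2
  step 4: row=2, L[2]='g', prepend. Next row=LF[2]=16
  step 5: row=16, L[16]='g', prepend. Next row=LF[16]=18
  step 6: row=18, L[18]='g', prepend. Next row=LF[18]=19
  step 7: row=19, L[19]='f', prepend. Next row=LF[19]=15
  step 8: row=15, L[15]='f', prepend. Next row=LF[15]=14
  step 9: row=14, L[14]='e', prepend. Next row=LF[14]=7
  step 10: row=7, L[7]='f', prepend. Next row=LF[7]=11
  step 11: row=11, L[11]='e', prepend. Next row=LF[11]=6
  step 12: row=6, L[6]='e', prepend. Next row=LF[6]=4
  step 13: row=4, L[4]='f', prepend. Next row=LF[4]=10
  step 14: row=10, L[10]='e', prepend. Next row=LF[10]=5
  step 15: row=5, L[5]='e', prepend. Next row=LF[5]=3
  step 16: row=3, L[3]='f', prepend. Next row=LF[3]=9
  step 17: row=9, L[9]='g', prepend. Next row=LF[9]=17
  step 18: row=17, L[17]='e', prepend. Next row=LF[17]=8
  step 19: row=8, L[8]='f', prepend. Next row=LF[8]=12
  step 20: row=12, L[12]='f', prepend. Next row=LF[12]=13
Reversed output: ffegfeefeefeffgggee$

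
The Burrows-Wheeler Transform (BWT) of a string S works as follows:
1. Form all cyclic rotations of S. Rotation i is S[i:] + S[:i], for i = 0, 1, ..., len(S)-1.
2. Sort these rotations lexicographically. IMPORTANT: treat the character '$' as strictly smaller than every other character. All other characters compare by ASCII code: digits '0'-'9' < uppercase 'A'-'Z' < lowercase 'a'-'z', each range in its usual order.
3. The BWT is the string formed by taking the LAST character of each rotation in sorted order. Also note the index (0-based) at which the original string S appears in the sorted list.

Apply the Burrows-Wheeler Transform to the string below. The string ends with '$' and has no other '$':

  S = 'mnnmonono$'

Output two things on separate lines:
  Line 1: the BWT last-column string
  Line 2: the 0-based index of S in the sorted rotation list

Answer: o$nnmoonnm
1

Derivation:
All 10 rotations (rotation i = S[i:]+S[:i]):
  rot[0] = mnnmonono$
  rot[1] = nnmonono$m
  rot[2] = nmonono$mn
  rot[3] = monono$mnn
  rot[4] = onono$mnnm
  rot[5] = nono$mnnmo
  rot[6] = ono$mnnmon
  rot[7] = no$mnnmono
  rot[8] = o$mnnmonon
  rot[9] = $mnnmonono
Sorted (with $ < everything):
  sorted[0] = $mnnmonono  (last char: 'o')
  sorted[1] = mnnmonono$  (last char: '$')
  sorted[2] = monono$mnn  (last char: 'n')
  sorted[3] = nmonono$mn  (last char: 'n')
  sorted[4] = nnmonono$m  (last char: 'm')
  sorted[5] = no$mnnmono  (last char: 'o')
  sorted[6] = nono$mnnmo  (last char: 'o')
  sorted[7] = o$mnnmonon  (last char: 'n')
  sorted[8] = ono$mnnmon  (last char: 'n')
  sorted[9] = onono$mnnm  (last char: 'm')
Last column: o$nnmoonnm
Original string S is at sorted index 1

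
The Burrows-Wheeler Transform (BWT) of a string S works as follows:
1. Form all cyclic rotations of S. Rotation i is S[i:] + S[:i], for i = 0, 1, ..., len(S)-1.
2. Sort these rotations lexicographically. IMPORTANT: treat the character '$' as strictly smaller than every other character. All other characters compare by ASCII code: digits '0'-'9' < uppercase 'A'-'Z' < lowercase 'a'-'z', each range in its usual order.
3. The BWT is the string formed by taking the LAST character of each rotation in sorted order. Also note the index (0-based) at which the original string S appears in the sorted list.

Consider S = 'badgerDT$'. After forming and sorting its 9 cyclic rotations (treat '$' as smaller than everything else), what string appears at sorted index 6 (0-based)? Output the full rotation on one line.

Answer: erDT$badg

Derivation:
All 9 rotations (rotation i = S[i:]+S[:i]):
  rot[0] = badgerDT$
  rot[1] = adgerDT$b
  rot[2] = dgerDT$ba
  rot[3] = gerDT$bad
  rot[4] = erDT$badg
  rot[5] = rDT$badge
  rot[6] = DT$badger
  rot[7] = T$badgerD
  rot[8] = $badgerDT
Sorted (with $ < everything):
  sorted[0] = $badgerDT
  sorted[1] = DT$badger
  sorted[2] = T$badgerD
  sorted[3] = adgerDT$b
  sorted[4] = badgerDT$
  sorted[5] = dgerDT$ba
  sorted[6] = erDT$badg
  sorted[7] = gerDT$bad
  sorted[8] = rDT$badge
sorted[6] = erDT$badg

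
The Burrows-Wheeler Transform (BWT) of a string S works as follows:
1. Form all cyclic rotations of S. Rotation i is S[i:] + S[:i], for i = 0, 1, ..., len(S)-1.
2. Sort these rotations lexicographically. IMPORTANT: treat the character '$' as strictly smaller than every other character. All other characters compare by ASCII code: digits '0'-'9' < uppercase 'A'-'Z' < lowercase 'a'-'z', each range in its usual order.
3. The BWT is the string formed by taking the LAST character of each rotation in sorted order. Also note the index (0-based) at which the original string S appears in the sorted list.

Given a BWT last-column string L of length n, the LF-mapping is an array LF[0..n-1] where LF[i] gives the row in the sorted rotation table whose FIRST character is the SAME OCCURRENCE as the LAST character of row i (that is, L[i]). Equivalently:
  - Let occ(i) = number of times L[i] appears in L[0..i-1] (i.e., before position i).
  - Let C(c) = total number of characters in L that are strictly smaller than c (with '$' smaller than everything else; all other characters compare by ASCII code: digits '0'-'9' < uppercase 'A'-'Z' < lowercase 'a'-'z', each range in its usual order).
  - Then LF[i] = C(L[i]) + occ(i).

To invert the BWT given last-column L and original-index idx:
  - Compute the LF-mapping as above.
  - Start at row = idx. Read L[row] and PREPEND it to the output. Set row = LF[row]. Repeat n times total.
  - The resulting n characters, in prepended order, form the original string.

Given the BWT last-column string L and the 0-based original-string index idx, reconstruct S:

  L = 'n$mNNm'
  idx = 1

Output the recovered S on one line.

LF mapping: 5 0 3 1 2 4
Walk LF starting at row 1, prepending L[row]:
  step 1: row=1, L[1]='$', prepend. Next row=LF[1]=0
  step 2: row=0, L[0]='n', prepend. Next row=LF[0]=5
  step 3: row=5, L[5]='m', prepend. Next row=LF[5]=4
  step 4: row=4, L[4]='N', prepend. Next row=LF[4]=2
  step 5: row=2, L[2]='m', prepend. Next row=LF[2]=3
  step 6: row=3, L[3]='N', prepend. Next row=LF[3]=1
Reversed output: NmNmn$

Answer: NmNmn$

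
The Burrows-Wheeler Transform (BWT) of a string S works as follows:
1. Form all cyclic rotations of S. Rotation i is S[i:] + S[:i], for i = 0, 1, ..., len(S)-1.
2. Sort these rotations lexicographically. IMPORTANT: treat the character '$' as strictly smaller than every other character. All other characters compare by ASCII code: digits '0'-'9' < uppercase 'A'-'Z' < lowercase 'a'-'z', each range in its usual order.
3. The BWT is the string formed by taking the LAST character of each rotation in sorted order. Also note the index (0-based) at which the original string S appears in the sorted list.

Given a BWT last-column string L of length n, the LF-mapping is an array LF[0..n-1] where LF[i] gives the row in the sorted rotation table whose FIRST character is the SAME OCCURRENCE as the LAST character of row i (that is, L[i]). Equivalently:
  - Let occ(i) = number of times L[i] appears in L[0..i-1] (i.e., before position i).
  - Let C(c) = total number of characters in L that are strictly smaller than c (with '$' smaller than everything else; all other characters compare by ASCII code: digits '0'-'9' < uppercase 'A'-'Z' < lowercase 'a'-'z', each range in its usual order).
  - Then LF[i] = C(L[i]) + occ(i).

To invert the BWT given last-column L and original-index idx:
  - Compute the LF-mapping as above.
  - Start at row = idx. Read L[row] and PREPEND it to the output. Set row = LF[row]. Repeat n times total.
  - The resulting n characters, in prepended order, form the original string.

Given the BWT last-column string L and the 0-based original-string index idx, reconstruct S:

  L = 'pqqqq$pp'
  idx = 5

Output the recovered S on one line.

LF mapping: 1 4 5 6 7 0 2 3
Walk LF starting at row 5, prepending L[row]:
  step 1: row=5, L[5]='$', prepend. Next row=LF[5]=0
  step 2: row=0, L[0]='p', prepend. Next row=LF[0]=1
  step 3: row=1, L[1]='q', prepend. Next row=LF[1]=4
  step 4: row=4, L[4]='q', prepend. Next row=LF[4]=7
  step 5: row=7, L[7]='p', prepend. Next row=LF[7]=3
  step 6: row=3, L[3]='q', prepend. Next row=LF[3]=6
  step 7: row=6, L[6]='p', prepend. Next row=LF[6]=2
  step 8: row=2, L[2]='q', prepend. Next row=LF[2]=5
Reversed output: qpqpqqp$

Answer: qpqpqqp$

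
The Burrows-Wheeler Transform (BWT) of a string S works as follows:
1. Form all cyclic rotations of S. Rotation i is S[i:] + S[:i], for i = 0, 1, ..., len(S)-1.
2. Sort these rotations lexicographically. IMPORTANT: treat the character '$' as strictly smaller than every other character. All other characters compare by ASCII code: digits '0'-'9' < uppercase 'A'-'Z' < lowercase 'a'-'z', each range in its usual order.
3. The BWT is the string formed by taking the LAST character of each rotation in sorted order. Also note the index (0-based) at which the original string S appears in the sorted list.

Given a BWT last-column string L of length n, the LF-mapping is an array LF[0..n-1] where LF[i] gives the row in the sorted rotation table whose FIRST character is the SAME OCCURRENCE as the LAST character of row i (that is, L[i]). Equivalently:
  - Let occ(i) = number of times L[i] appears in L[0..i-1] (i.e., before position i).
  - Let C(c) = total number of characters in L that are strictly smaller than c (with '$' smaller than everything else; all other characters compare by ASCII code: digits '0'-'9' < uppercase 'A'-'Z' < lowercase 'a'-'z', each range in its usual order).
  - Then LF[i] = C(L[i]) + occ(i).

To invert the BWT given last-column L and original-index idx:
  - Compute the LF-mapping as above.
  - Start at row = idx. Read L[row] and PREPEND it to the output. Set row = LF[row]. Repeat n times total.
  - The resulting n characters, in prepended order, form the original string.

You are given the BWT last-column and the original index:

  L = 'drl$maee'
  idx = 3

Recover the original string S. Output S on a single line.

Answer: emerald$

Derivation:
LF mapping: 2 7 5 0 6 1 3 4
Walk LF starting at row 3, prepending L[row]:
  step 1: row=3, L[3]='$', prepend. Next row=LF[3]=0
  step 2: row=0, L[0]='d', prepend. Next row=LF[0]=2
  step 3: row=2, L[2]='l', prepend. Next row=LF[2]=5
  step 4: row=5, L[5]='a', prepend. Next row=LF[5]=1
  step 5: row=1, L[1]='r', prepend. Next row=LF[1]=7
  step 6: row=7, L[7]='e', prepend. Next row=LF[7]=4
  step 7: row=4, L[4]='m', prepend. Next row=LF[4]=6
  step 8: row=6, L[6]='e', prepend. Next row=LF[6]=3
Reversed output: emerald$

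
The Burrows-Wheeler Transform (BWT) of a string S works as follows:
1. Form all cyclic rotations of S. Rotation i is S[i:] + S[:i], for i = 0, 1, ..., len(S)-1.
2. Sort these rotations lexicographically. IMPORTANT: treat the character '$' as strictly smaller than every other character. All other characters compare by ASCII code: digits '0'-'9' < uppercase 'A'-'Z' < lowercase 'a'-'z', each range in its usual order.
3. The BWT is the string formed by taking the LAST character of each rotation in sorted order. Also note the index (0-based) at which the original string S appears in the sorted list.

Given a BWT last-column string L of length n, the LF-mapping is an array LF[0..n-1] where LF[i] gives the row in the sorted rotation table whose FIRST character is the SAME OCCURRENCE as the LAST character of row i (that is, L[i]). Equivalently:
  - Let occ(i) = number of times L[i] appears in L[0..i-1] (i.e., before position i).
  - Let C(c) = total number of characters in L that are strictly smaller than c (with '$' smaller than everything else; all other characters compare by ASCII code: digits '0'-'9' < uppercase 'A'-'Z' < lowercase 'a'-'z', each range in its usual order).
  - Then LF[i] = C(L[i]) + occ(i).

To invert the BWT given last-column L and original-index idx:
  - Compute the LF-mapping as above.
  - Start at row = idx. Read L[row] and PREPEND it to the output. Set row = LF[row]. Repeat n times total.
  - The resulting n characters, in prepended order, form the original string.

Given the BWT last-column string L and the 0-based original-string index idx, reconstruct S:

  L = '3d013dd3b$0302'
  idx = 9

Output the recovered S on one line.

LF mapping: 6 11 1 4 7 12 13 8 10 0 2 9 3 5
Walk LF starting at row 9, prepending L[row]:
  step 1: row=9, L[9]='$', prepend. Next row=LF[9]=0
  step 2: row=0, L[0]='3', prepend. Next row=LF[0]=6
  step 3: row=6, L[6]='d', prepend. Next row=LF[6]=13
  step 4: row=13, L[13]='2', prepend. Next row=LF[13]=5
  step 5: row=5, L[5]='d', prepend. Next row=LF[5]=12
  step 6: row=12, L[12]='0', prepend. Next row=LF[12]=3
  step 7: row=3, L[3]='1', prepend. Next row=LF[3]=4
  step 8: row=4, L[4]='3', prepend. Next row=LF[4]=7
  step 9: row=7, L[7]='3', prepend. Next row=LF[7]=8
  step 10: row=8, L[8]='b', prepend. Next row=LF[8]=10
  step 11: row=10, L[10]='0', prepend. Next row=LF[10]=2
  step 12: row=2, L[2]='0', prepend. Next row=LF[2]=1
  step 13: row=1, L[1]='d', prepend. Next row=LF[1]=11
  step 14: row=11, L[11]='3', prepend. Next row=LF[11]=9
Reversed output: 3d00b3310d2d3$

Answer: 3d00b3310d2d3$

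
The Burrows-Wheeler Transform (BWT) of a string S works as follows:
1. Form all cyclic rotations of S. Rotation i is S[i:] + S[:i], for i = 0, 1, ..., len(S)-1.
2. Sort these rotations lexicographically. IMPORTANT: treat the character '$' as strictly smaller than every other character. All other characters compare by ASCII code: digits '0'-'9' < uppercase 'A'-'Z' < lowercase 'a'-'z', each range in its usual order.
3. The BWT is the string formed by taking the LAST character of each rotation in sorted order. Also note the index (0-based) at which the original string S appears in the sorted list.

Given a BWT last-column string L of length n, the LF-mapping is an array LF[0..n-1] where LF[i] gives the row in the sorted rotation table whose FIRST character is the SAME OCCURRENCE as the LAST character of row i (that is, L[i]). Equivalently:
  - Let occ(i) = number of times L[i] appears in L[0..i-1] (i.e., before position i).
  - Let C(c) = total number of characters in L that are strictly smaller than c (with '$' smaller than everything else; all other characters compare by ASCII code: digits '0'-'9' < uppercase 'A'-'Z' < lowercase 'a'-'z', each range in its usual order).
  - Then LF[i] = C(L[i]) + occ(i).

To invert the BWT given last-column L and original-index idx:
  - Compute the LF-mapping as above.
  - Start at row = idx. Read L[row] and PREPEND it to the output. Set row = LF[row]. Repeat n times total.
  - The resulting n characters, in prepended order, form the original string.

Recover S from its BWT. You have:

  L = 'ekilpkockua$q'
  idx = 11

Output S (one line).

Answer: quokkapickle$

Derivation:
LF mapping: 3 5 4 8 10 6 9 2 7 12 1 0 11
Walk LF starting at row 11, prepending L[row]:
  step 1: row=11, L[11]='$', prepend. Next row=LF[11]=0
  step 2: row=0, L[0]='e', prepend. Next row=LF[0]=3
  step 3: row=3, L[3]='l', prepend. Next row=LF[3]=8
  step 4: row=8, L[8]='k', prepend. Next row=LF[8]=7
  step 5: row=7, L[7]='c', prepend. Next row=LF[7]=2
  step 6: row=2, L[2]='i', prepend. Next row=LF[2]=4
  step 7: row=4, L[4]='p', prepend. Next row=LF[4]=10
  step 8: row=10, L[10]='a', prepend. Next row=LF[10]=1
  step 9: row=1, L[1]='k', prepend. Next row=LF[1]=5
  step 10: row=5, L[5]='k', prepend. Next row=LF[5]=6
  step 11: row=6, L[6]='o', prepend. Next row=LF[6]=9
  step 12: row=9, L[9]='u', prepend. Next row=LF[9]=12
  step 13: row=12, L[12]='q', prepend. Next row=LF[12]=11
Reversed output: quokkapickle$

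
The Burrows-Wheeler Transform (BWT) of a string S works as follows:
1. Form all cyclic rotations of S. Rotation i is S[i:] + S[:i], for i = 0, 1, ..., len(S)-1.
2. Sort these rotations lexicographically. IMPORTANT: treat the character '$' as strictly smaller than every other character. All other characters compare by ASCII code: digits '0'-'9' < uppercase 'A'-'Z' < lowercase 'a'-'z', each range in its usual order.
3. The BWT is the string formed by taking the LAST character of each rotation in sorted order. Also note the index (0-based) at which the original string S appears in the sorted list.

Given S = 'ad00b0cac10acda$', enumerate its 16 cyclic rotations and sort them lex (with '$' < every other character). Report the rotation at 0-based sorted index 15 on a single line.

Answer: da$ad00b0cac10ac

Derivation:
All 16 rotations (rotation i = S[i:]+S[:i]):
  rot[0] = ad00b0cac10acda$
  rot[1] = d00b0cac10acda$a
  rot[2] = 00b0cac10acda$ad
  rot[3] = 0b0cac10acda$ad0
  rot[4] = b0cac10acda$ad00
  rot[5] = 0cac10acda$ad00b
  rot[6] = cac10acda$ad00b0
  rot[7] = ac10acda$ad00b0c
  rot[8] = c10acda$ad00b0ca
  rot[9] = 10acda$ad00b0cac
  rot[10] = 0acda$ad00b0cac1
  rot[11] = acda$ad00b0cac10
  rot[12] = cda$ad00b0cac10a
  rot[13] = da$ad00b0cac10ac
  rot[14] = a$ad00b0cac10acd
  rot[15] = $ad00b0cac10acda
Sorted (with $ < everything):
  sorted[0] = $ad00b0cac10acda
  sorted[1] = 00b0cac10acda$ad
  sorted[2] = 0acda$ad00b0cac1
  sorted[3] = 0b0cac10acda$ad0
  sorted[4] = 0cac10acda$ad00b
  sorted[5] = 10acda$ad00b0cac
  sorted[6] = a$ad00b0cac10acd
  sorted[7] = ac10acda$ad00b0c
  sorted[8] = acda$ad00b0cac10
  sorted[9] = ad00b0cac10acda$
  sorted[10] = b0cac10acda$ad00
  sorted[11] = c10acda$ad00b0ca
  sorted[12] = cac10acda$ad00b0
  sorted[13] = cda$ad00b0cac10a
  sorted[14] = d00b0cac10acda$a
  sorted[15] = da$ad00b0cac10ac
sorted[15] = da$ad00b0cac10ac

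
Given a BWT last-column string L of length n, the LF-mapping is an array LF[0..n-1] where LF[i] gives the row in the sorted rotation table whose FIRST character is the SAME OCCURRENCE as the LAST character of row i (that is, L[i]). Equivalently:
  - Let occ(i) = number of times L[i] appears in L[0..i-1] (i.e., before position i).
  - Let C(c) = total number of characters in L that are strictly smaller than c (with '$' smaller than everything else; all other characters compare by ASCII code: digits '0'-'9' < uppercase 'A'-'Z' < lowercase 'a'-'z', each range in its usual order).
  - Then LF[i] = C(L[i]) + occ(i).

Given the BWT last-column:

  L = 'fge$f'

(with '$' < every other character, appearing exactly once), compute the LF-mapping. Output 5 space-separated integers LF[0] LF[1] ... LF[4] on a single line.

Answer: 2 4 1 0 3

Derivation:
Char counts: '$':1, 'e':1, 'f':2, 'g':1
C (first-col start): C('$')=0, C('e')=1, C('f')=2, C('g')=4
L[0]='f': occ=0, LF[0]=C('f')+0=2+0=2
L[1]='g': occ=0, LF[1]=C('g')+0=4+0=4
L[2]='e': occ=0, LF[2]=C('e')+0=1+0=1
L[3]='$': occ=0, LF[3]=C('$')+0=0+0=0
L[4]='f': occ=1, LF[4]=C('f')+1=2+1=3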